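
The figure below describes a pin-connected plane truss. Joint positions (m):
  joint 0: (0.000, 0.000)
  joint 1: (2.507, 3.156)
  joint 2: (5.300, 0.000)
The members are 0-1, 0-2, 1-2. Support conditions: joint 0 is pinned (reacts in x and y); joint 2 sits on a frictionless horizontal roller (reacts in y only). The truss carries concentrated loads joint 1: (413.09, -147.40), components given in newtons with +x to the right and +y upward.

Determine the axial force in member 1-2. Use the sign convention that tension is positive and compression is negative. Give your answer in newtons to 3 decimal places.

-421.582

N=3 nodes, M=3 members, R=3 reactions → 2N=6, M+R=6
member 0 (0-1): L=4.0306, (cx,cy)=(0.6220,0.7830)
member 1 (0-2): L=5.3000, (cx,cy)=(1.0000,0.0000)
member 2 (1-2): L=4.2144, (cx,cy)=(0.6627,-0.7489)
solve A·x = −loads:
  F[0-1] = +214.9456 N (tension)
  F[0-2] = +279.3941 N (tension)
  F[1-2] = -421.5823 N (compression)
  Rx@0 = -413.0900 N
  Ry@0 = -168.3064 N
  Ry@2 = +315.7064 N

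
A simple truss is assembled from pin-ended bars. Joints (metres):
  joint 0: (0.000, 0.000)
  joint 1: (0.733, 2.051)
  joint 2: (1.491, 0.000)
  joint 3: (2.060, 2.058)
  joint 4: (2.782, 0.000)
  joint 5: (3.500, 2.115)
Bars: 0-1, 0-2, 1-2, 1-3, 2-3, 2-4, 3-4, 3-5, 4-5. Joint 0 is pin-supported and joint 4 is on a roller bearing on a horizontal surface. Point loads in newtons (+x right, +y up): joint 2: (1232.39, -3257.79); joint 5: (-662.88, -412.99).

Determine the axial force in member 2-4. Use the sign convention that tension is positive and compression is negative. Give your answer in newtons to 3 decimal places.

347.411

N=6 nodes, M=9 members, R=3 reactions → 2N=12, M+R=12
member 0 (0-1): L=2.1780, (cx,cy)=(0.3365,0.9417)
member 1 (0-2): L=1.4910, (cx,cy)=(1.0000,0.0000)
member 2 (1-2): L=2.1866, (cx,cy)=(0.3467,-0.9380)
member 3 (1-3): L=1.3270, (cx,cy)=(1.0000,0.0053)
member 4 (2-3): L=2.1352, (cx,cy)=(0.2665,0.9638)
member 5 (2-4): L=1.2910, (cx,cy)=(1.0000,0.0000)
member 6 (3-4): L=2.1810, (cx,cy)=(0.3310,-0.9436)
member 7 (3-5): L=1.4411, (cx,cy)=(0.9992,0.0396)
member 8 (4-5): L=2.2336, (cx,cy)=(0.3215,0.9469)
solve A·x = −loads:
  F[0-1] = -2027.4166 N (compression)
  F[0-2] = +1251.8168 N (tension)
  F[1-2] = +2027.5763 N (tension)
  F[1-3] = -1385.2034 N (compression)
  F[2-3] = +1406.8125 N (tension)
  F[2-4] = +347.4107 N (tension)
  F[3-4] = -1451.4451 N (compression)
  F[3-5] = -530.2124 N (compression)
  F[4-5] = -413.9924 N (compression)
  Rx@0 = -569.5100 N
  Ry@0 = +1909.1557 N
  Ry@4 = +1761.6243 N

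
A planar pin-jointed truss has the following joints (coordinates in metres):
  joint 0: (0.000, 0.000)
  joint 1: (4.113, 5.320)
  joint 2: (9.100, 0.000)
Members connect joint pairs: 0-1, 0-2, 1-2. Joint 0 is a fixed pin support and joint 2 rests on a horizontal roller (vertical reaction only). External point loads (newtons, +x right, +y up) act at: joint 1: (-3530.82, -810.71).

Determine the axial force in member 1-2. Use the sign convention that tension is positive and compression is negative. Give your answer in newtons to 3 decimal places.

N=3 nodes, M=3 members, R=3 reactions → 2N=6, M+R=6
member 0 (0-1): L=6.7245, (cx,cy)=(0.6116,0.7911)
member 1 (0-2): L=9.1000, (cx,cy)=(1.0000,0.0000)
member 2 (1-2): L=7.2920, (cx,cy)=(0.6839,-0.7296)
solve A·x = −loads:
  F[0-1] = -3170.7105 N (compression)
  F[0-2] = -1591.4797 N (compression)
  F[1-2] = +2327.0492 N (tension)
  Rx@0 = +3530.8200 N
  Ry@0 = +2508.4586 N
  Ry@2 = -1697.7486 N

2327.049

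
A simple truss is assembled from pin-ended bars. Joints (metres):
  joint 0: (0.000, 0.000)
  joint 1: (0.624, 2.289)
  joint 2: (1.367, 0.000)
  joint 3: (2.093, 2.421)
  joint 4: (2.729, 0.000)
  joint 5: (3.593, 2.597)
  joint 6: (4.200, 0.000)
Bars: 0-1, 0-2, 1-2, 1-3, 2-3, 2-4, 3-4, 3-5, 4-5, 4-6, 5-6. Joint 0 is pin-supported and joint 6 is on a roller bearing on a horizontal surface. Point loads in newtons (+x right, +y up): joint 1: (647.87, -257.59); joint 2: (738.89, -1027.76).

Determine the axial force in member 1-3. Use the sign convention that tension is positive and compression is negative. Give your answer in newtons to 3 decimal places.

N=7 nodes, M=11 members, R=3 reactions → 2N=14, M+R=14
member 0 (0-1): L=2.3725, (cx,cy)=(0.2630,0.9648)
member 1 (0-2): L=1.3670, (cx,cy)=(1.0000,0.0000)
member 2 (1-2): L=2.4066, (cx,cy)=(0.3087,-0.9511)
member 3 (1-3): L=1.4749, (cx,cy)=(0.9960,0.0895)
member 4 (2-3): L=2.5275, (cx,cy)=(0.2872,0.9579)
member 5 (2-4): L=1.3620, (cx,cy)=(1.0000,0.0000)
member 6 (3-4): L=2.5031, (cx,cy)=(0.2541,-0.9672)
member 7 (3-5): L=1.5103, (cx,cy)=(0.9932,0.1165)
member 8 (4-5): L=2.7370, (cx,cy)=(0.3157,0.9489)
member 9 (4-6): L=1.4710, (cx,cy)=(1.0000,0.0000)
member 10 (5-6): L=2.6670, (cx,cy)=(0.2276,-0.9738)
solve A·x = −loads:
  F[0-1] = -579.8953 N (compression)
  F[0-2] = +1539.2785 N (tension)
  F[1-2] = +234.9279 N (tension)
  F[1-3] = -876.4368 N (compression)
  F[2-3] = +839.6947 N (tension)
  F[2-4] = +631.7267 N (tension)
  F[3-4] = -802.4047 N (compression)
  F[3-5] = -430.7865 N (compression)
  F[4-5] = +817.8947 N (tension)
  F[4-6] = +169.6587 N (tension)
  F[5-6] = -745.4347 N (compression)
  Rx@0 = -1386.7600 N
  Ry@0 = +559.4789 N
  Ry@6 = +725.8711 N

-876.437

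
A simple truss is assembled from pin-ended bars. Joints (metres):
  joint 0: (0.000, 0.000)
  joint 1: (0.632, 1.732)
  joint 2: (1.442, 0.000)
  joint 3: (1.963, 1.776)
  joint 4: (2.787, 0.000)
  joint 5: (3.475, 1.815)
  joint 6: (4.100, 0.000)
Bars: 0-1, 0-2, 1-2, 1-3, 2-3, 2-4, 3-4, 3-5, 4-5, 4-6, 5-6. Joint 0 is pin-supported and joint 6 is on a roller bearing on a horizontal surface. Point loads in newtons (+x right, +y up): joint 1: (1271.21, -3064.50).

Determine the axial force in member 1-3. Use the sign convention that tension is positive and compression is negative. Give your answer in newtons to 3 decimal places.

N=7 nodes, M=11 members, R=3 reactions → 2N=14, M+R=14
member 0 (0-1): L=1.8437, (cx,cy)=(0.3428,0.9394)
member 1 (0-2): L=1.4420, (cx,cy)=(1.0000,0.0000)
member 2 (1-2): L=1.9120, (cx,cy)=(0.4236,-0.9058)
member 3 (1-3): L=1.3317, (cx,cy)=(0.9995,0.0330)
member 4 (2-3): L=1.8508, (cx,cy)=(0.2815,0.9596)
member 5 (2-4): L=1.3450, (cx,cy)=(1.0000,0.0000)
member 6 (3-4): L=1.9578, (cx,cy)=(0.4209,-0.9071)
member 7 (3-5): L=1.5125, (cx,cy)=(0.9997,0.0258)
member 8 (4-5): L=1.9410, (cx,cy)=(0.3545,0.9351)
member 9 (4-6): L=1.3130, (cx,cy)=(1.0000,0.0000)
member 10 (5-6): L=1.9196, (cx,cy)=(0.3256,-0.9455)
solve A·x = −loads:
  F[0-1] = -2187.6537 N (compression)
  F[0-2] = +2021.1115 N (tension)
  F[1-2] = -1169.9905 N (compression)
  F[1-3] = -1526.3020 N (compression)
  F[2-3] = +1104.4806 N (tension)
  F[2-4] = +1214.5646 N (tension)
  F[3-4] = -1133.7094 N (compression)
  F[3-5] = -737.6643 N (compression)
  F[4-5] = +1099.8176 N (tension)
  F[4-6] = +347.5861 N (tension)
  F[5-6] = -1067.5601 N (compression)
  Rx@0 = -1271.2100 N
  Ry@0 = +2055.1098 N
  Ry@6 = +1009.3902 N

-1526.302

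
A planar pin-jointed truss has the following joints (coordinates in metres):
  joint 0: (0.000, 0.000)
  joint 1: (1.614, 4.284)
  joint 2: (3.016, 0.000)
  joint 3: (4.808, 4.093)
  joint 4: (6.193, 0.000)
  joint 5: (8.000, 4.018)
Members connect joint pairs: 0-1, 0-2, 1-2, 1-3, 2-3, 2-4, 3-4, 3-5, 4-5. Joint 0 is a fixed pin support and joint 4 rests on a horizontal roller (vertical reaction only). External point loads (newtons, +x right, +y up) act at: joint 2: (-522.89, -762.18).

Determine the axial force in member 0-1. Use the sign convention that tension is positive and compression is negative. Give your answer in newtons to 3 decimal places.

N=6 nodes, M=9 members, R=3 reactions → 2N=12, M+R=12
member 0 (0-1): L=4.5780, (cx,cy)=(0.3526,0.9358)
member 1 (0-2): L=3.0160, (cx,cy)=(1.0000,0.0000)
member 2 (1-2): L=4.5076, (cx,cy)=(0.3110,-0.9504)
member 3 (1-3): L=3.1997, (cx,cy)=(0.9982,-0.0597)
member 4 (2-3): L=4.4681, (cx,cy)=(0.4011,0.9160)
member 5 (2-4): L=3.1770, (cx,cy)=(1.0000,0.0000)
member 6 (3-4): L=4.3210, (cx,cy)=(0.3205,-0.9472)
member 7 (3-5): L=3.1929, (cx,cy)=(0.9997,-0.0235)
member 8 (4-5): L=4.4056, (cx,cy)=(0.4102,0.9120)
solve A·x = −loads:
  F[0-1] = -417.8261 N (compression)
  F[0-2] = -375.5815 N (compression)
  F[1-2] = +429.0687 N (tension)
  F[1-3] = -281.2640 N (compression)
  F[2-3] = +386.8713 N (tension)
  F[2-4] = +125.6018 N (tension)
  F[3-4] = -391.8577 N (compression)
  F[3-5] = +0.0000 N (tension)
  F[4-5] = -0.0000 N (compression)
  Rx@0 = +522.8900 N
  Ry@0 = +390.9972 N
  Ry@4 = +371.1828 N

-417.826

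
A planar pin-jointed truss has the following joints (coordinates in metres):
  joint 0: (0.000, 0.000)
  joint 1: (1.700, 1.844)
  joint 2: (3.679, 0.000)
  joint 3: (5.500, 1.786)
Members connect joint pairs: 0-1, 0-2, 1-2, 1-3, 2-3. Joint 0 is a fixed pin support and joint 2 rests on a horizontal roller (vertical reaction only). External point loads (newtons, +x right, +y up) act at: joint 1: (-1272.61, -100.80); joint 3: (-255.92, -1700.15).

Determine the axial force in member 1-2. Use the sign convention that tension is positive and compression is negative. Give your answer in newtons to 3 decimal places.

N=4 nodes, M=5 members, R=3 reactions → 2N=8, M+R=8
member 0 (0-1): L=2.5081, (cx,cy)=(0.6778,0.7352)
member 1 (0-2): L=3.6790, (cx,cy)=(1.0000,0.0000)
member 2 (1-2): L=2.7050, (cx,cy)=(0.7316,-0.6817)
member 3 (1-3): L=3.8004, (cx,cy)=(0.9999,-0.0153)
member 4 (2-3): L=2.5507, (cx,cy)=(0.7139,0.7002)
solve A·x = −loads:
  F[0-1] = +34.2798 N (tension)
  F[0-2] = -1551.7654 N (compression)
  F[1-2] = -217.4086 N (compression)
  F[1-3] = +1455.0754 N (tension)
  F[2-3] = -2396.3347 N (compression)
  Rx@0 = +1528.5300 N
  Ry@0 = -25.2036 N
  Ry@2 = +1826.1536 N

-217.409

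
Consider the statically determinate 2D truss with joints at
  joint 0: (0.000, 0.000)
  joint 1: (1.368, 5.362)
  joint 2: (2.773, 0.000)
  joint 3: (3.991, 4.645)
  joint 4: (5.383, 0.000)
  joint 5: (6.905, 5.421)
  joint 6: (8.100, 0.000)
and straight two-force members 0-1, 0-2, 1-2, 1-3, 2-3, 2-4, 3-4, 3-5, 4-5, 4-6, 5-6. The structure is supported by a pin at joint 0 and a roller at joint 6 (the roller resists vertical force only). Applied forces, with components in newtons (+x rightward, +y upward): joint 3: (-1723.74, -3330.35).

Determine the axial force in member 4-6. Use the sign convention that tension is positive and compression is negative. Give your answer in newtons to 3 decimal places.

143.820

N=7 nodes, M=11 members, R=3 reactions → 2N=14, M+R=14
member 0 (0-1): L=5.5338, (cx,cy)=(0.2472,0.9690)
member 1 (0-2): L=2.7730, (cx,cy)=(1.0000,0.0000)
member 2 (1-2): L=5.5430, (cx,cy)=(0.2535,-0.9673)
member 3 (1-3): L=2.7192, (cx,cy)=(0.9646,-0.2637)
member 4 (2-3): L=4.8020, (cx,cy)=(0.2536,0.9673)
member 5 (2-4): L=2.6100, (cx,cy)=(1.0000,0.0000)
member 6 (3-4): L=4.8491, (cx,cy)=(0.2871,-0.9579)
member 7 (3-5): L=3.0156, (cx,cy)=(0.9663,0.2573)
member 8 (4-5): L=5.6306, (cx,cy)=(0.2703,0.9628)
member 9 (4-6): L=2.7170, (cx,cy)=(1.0000,0.0000)
member 10 (5-6): L=5.5511, (cx,cy)=(0.2153,-0.9766)
solve A·x = −loads:
  F[0-1] = -2763.7035 N (compression)
  F[0-2] = -1040.5249 N (compression)
  F[1-2] = +3189.8695 N (tension)
  F[1-3] = -1546.4863 N (compression)
  F[2-3] = -3190.0169 N (compression)
  F[2-4] = +577.1411 N (tension)
  F[3-4] = -779.3438 N (compression)
  F[3-5] = -365.7364 N (compression)
  F[4-5] = +775.4078 N (tension)
  F[4-6] = +143.8203 N (tension)
  F[5-6] = -668.0903 N (compression)
  Rx@0 = +1723.7400 N
  Ry@0 = +2677.9235 N
  Ry@6 = +652.4265 N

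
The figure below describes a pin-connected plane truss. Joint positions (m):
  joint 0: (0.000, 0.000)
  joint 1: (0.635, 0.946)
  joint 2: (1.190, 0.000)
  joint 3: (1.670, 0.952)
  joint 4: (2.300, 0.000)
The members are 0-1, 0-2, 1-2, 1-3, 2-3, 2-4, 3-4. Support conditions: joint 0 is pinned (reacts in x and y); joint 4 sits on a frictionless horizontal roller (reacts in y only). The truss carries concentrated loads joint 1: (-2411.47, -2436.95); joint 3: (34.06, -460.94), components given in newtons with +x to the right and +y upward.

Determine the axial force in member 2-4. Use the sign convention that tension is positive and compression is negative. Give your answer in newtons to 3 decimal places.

19.682

N=5 nodes, M=7 members, R=3 reactions → 2N=10, M+R=10
member 0 (0-1): L=1.1394, (cx,cy)=(0.5573,0.8303)
member 1 (0-2): L=1.1900, (cx,cy)=(1.0000,0.0000)
member 2 (1-2): L=1.0968, (cx,cy)=(0.5060,-0.8625)
member 3 (1-3): L=1.0350, (cx,cy)=(1.0000,0.0058)
member 4 (2-3): L=1.0662, (cx,cy)=(0.4502,0.8929)
member 5 (2-4): L=1.1100, (cx,cy)=(1.0000,0.0000)
member 6 (3-4): L=1.1416, (cx,cy)=(0.5519,-0.8339)
solve A·x = −loads:
  F[0-1] = -3454.3894 N (compression)
  F[0-2] = -452.1735 N (compression)
  F[1-2] = +501.4903 N (tension)
  F[1-3] = +232.4715 N (tension)
  F[2-3] = -484.4158 N (compression)
  F[2-4] = +19.6825 N (tension)
  F[3-4] = -35.6653 N (compression)
  Rx@0 = +2377.4100 N
  Ry@0 = +2868.1476 N
  Ry@4 = +29.7424 N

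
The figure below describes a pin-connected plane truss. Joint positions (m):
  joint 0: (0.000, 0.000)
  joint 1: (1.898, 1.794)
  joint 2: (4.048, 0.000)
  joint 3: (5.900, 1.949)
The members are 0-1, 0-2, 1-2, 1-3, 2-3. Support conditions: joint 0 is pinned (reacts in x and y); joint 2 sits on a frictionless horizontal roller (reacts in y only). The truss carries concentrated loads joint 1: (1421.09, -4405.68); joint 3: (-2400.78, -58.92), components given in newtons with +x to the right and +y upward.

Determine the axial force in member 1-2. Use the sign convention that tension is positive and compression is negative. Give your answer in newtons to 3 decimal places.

N=4 nodes, M=5 members, R=3 reactions → 2N=8, M+R=8
member 0 (0-1): L=2.6117, (cx,cy)=(0.7267,0.6869)
member 1 (0-2): L=4.0480, (cx,cy)=(1.0000,0.0000)
member 2 (1-2): L=2.8002, (cx,cy)=(0.7678,-0.6407)
member 3 (1-3): L=4.0050, (cx,cy)=(0.9993,0.0387)
member 4 (2-3): L=2.6886, (cx,cy)=(0.6888,0.7249)
solve A·x = −loads:
  F[0-1] = -4133.1481 N (compression)
  F[0-2] = +2024.0217 N (tension)
  F[1-2] = -2592.3250 N (compression)
  F[1-3] = -2436.2104 N (compression)
  F[2-3] = +48.7854 N (tension)
  Rx@0 = +979.6900 N
  Ry@0 = +2839.1247 N
  Ry@2 = +1625.4753 N

-2592.325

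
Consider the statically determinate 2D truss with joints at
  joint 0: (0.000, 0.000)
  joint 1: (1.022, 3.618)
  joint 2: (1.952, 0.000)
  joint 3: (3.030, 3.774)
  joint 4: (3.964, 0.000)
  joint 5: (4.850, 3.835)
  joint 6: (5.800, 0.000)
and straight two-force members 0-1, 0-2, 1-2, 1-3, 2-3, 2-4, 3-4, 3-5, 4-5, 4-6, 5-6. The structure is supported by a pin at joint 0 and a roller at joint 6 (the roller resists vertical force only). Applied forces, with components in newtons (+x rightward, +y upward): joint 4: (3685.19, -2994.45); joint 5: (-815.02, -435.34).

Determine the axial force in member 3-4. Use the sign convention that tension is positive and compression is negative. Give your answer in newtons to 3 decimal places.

N=7 nodes, M=11 members, R=3 reactions → 2N=14, M+R=14
member 0 (0-1): L=3.7596, (cx,cy)=(0.2718,0.9623)
member 1 (0-2): L=1.9520, (cx,cy)=(1.0000,0.0000)
member 2 (1-2): L=3.7356, (cx,cy)=(0.2490,-0.9685)
member 3 (1-3): L=2.0141, (cx,cy)=(0.9970,0.0775)
member 4 (2-3): L=3.9249, (cx,cy)=(0.2747,0.9615)
member 5 (2-4): L=2.0120, (cx,cy)=(1.0000,0.0000)
member 6 (3-4): L=3.8879, (cx,cy)=(0.2402,-0.9707)
member 7 (3-5): L=1.8210, (cx,cy)=(0.9994,0.0335)
member 8 (4-5): L=3.9360, (cx,cy)=(0.2251,0.9743)
member 9 (4-6): L=1.8360, (cx,cy)=(1.0000,0.0000)
member 10 (5-6): L=3.9509, (cx,cy)=(0.2405,-0.9707)
solve A·x = −loads:
  F[0-1] = -1619.0707 N (compression)
  F[0-2] = +3310.2969 N (tension)
  F[1-2] = +1542.6413 N (tension)
  F[1-3] = -826.6585 N (compression)
  F[2-3] = -1553.8265 N (compression)
  F[2-4] = +4121.1095 N (tension)
  F[3-4] = +1549.0658 N (tension)
  F[3-5] = -1623.9909 N (compression)
  F[4-5] = +1530.0162 N (tension)
  F[4-6] = +463.6518 N (tension)
  F[5-6] = -1928.2617 N (compression)
  Rx@0 = -2870.1700 N
  Ry@0 = +1558.1008 N
  Ry@6 = +1871.6892 N

1549.066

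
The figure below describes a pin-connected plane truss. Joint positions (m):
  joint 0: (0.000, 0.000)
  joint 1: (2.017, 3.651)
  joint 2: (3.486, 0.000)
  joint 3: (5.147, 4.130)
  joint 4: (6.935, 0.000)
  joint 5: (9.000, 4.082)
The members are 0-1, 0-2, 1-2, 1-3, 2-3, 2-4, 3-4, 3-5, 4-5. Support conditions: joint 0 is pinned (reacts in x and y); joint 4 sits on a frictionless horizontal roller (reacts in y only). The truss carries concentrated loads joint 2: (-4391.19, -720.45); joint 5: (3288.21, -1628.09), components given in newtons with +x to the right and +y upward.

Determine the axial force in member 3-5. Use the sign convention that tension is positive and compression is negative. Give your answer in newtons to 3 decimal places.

N=6 nodes, M=9 members, R=3 reactions → 2N=12, M+R=12
member 0 (0-1): L=4.1711, (cx,cy)=(0.4836,0.8753)
member 1 (0-2): L=3.4860, (cx,cy)=(1.0000,0.0000)
member 2 (1-2): L=3.9354, (cx,cy)=(0.3733,-0.9277)
member 3 (1-3): L=3.1664, (cx,cy)=(0.9885,0.1513)
member 4 (2-3): L=4.4515, (cx,cy)=(0.3731,0.9278)
member 5 (2-4): L=3.4490, (cx,cy)=(1.0000,0.0000)
member 6 (3-4): L=4.5004, (cx,cy)=(0.3973,-0.9177)
member 7 (3-5): L=3.8533, (cx,cy)=(0.9999,-0.0125)
member 8 (4-5): L=4.5746, (cx,cy)=(0.4514,0.8923)
solve A·x = −loads:
  F[0-1] = +2355.6882 N (tension)
  F[0-2] = -2242.1090 N (compression)
  F[1-2] = -1916.6734 N (compression)
  F[1-3] = +1876.1640 N (tension)
  F[2-3] = +2693.0892 N (tension)
  F[2-4] = +428.7568 N (tension)
  F[3-4] = -3087.4314 N (compression)
  F[3-5] = +4086.3933 N (tension)
  F[4-5] = -1767.5145 N (compression)
  Rx@0 = +1102.9800 N
  Ry@0 = -2061.9534 N
  Ry@4 = +4410.4934 N

4086.393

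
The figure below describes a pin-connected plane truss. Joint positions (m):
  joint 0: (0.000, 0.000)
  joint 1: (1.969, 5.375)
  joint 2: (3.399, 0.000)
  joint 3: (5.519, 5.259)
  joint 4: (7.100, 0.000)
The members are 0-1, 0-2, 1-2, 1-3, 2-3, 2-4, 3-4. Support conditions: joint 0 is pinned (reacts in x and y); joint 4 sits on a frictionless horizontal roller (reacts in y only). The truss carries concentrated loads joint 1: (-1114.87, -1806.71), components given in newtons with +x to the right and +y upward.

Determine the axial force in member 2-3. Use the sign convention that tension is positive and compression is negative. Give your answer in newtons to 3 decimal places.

N=5 nodes, M=7 members, R=3 reactions → 2N=10, M+R=10
member 0 (0-1): L=5.7243, (cx,cy)=(0.3440,0.9390)
member 1 (0-2): L=3.3990, (cx,cy)=(1.0000,0.0000)
member 2 (1-2): L=5.5620, (cx,cy)=(0.2571,-0.9664)
member 3 (1-3): L=3.5519, (cx,cy)=(0.9995,-0.0327)
member 4 (2-3): L=5.6702, (cx,cy)=(0.3739,0.9275)
member 5 (2-4): L=3.7010, (cx,cy)=(1.0000,0.0000)
member 6 (3-4): L=5.4915, (cx,cy)=(0.2879,-0.9577)
solve A·x = −loads:
  F[0-1] = -2289.3674 N (compression)
  F[0-2] = -327.3910 N (compression)
  F[1-2] = +346.8349 N (tension)
  F[1-3] = +238.3458 N (tension)
  F[2-3] = -361.3848 N (compression)
  F[2-4] = -103.1031 N (compression)
  F[3-4] = +358.1224 N (tension)
  Rx@0 = +1114.8700 N
  Ry@0 = +2149.6698 N
  Ry@4 = -342.9598 N

-361.385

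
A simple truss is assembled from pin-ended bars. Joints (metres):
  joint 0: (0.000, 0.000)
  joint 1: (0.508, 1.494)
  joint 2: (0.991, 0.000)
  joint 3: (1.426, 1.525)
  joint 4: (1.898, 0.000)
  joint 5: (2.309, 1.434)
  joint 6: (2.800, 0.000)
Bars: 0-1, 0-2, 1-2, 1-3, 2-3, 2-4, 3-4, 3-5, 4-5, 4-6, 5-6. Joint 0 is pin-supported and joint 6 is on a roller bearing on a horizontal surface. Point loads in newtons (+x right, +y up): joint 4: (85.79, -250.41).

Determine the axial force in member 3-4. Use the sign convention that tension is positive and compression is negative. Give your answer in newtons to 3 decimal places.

95.631

N=7 nodes, M=11 members, R=3 reactions → 2N=14, M+R=14
member 0 (0-1): L=1.5780, (cx,cy)=(0.3219,0.9468)
member 1 (0-2): L=0.9910, (cx,cy)=(1.0000,0.0000)
member 2 (1-2): L=1.5701, (cx,cy)=(0.3076,-0.9515)
member 3 (1-3): L=0.9185, (cx,cy)=(0.9994,0.0337)
member 4 (2-3): L=1.5858, (cx,cy)=(0.2743,0.9616)
member 5 (2-4): L=0.9070, (cx,cy)=(1.0000,0.0000)
member 6 (3-4): L=1.5964, (cx,cy)=(0.2957,-0.9553)
member 7 (3-5): L=0.8877, (cx,cy)=(0.9947,-0.1025)
member 8 (4-5): L=1.4917, (cx,cy)=(0.2755,0.9613)
member 9 (4-6): L=0.9020, (cx,cy)=(1.0000,0.0000)
member 10 (5-6): L=1.5157, (cx,cy)=(0.3239,-0.9461)
solve A·x = −loads:
  F[0-1] = -85.2036 N (compression)
  F[0-2] = +113.2192 N (tension)
  F[1-2] = +82.9002 N (tension)
  F[1-3] = -52.9609 N (compression)
  F[2-3] = -82.0267 N (compression)
  F[2-4] = +161.2210 N (tension)
  F[3-4] = +95.6312 N (tension)
  F[3-5] = -104.2556 N (compression)
  F[4-5] = +165.4584 N (tension)
  F[4-6] = +58.1195 N (tension)
  F[5-6] = -179.4165 N (compression)
  Rx@0 = -85.7900 N
  Ry@0 = +80.6678 N
  Ry@6 = +169.7422 N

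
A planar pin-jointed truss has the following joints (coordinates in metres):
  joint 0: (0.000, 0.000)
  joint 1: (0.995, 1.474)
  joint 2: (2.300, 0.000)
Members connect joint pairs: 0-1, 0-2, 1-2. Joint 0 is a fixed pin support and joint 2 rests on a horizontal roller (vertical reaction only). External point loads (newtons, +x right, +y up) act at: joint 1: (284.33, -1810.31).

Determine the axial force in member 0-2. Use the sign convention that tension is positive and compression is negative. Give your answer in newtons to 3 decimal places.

N=3 nodes, M=3 members, R=3 reactions → 2N=6, M+R=6
member 0 (0-1): L=1.7784, (cx,cy)=(0.5595,0.8288)
member 1 (0-2): L=2.3000, (cx,cy)=(1.0000,0.0000)
member 2 (1-2): L=1.9687, (cx,cy)=(0.6629,-0.7487)
solve A·x = −loads:
  F[0-1] = -1019.4249 N (compression)
  F[0-2] = +854.6903 N (tension)
  F[1-2] = -1289.3576 N (compression)
  Rx@0 = -284.3300 N
  Ry@0 = +844.9357 N
  Ry@2 = +965.3743 N

854.690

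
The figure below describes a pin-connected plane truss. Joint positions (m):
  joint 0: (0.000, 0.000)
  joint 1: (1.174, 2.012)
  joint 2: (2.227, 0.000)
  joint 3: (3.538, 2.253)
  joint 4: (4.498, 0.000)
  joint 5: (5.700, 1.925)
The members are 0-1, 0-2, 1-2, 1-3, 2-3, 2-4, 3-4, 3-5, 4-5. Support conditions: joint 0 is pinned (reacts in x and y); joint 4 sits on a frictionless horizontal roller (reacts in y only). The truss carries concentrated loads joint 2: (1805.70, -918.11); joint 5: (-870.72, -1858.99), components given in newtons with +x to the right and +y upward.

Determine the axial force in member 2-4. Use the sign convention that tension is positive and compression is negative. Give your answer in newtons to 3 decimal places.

N=6 nodes, M=9 members, R=3 reactions → 2N=12, M+R=12
member 0 (0-1): L=2.3295, (cx,cy)=(0.5040,0.8637)
member 1 (0-2): L=2.2270, (cx,cy)=(1.0000,0.0000)
member 2 (1-2): L=2.2709, (cx,cy)=(0.4637,-0.8860)
member 3 (1-3): L=2.3763, (cx,cy)=(0.9948,0.1014)
member 4 (2-3): L=2.6067, (cx,cy)=(0.5029,0.8643)
member 5 (2-4): L=2.2710, (cx,cy)=(1.0000,0.0000)
member 6 (3-4): L=2.4490, (cx,cy)=(0.3920,-0.9200)
member 7 (3-5): L=2.1867, (cx,cy)=(0.9887,-0.1500)
member 8 (4-5): L=2.2695, (cx,cy)=(0.5296,0.8482)
solve A·x = −loads:
  F[0-1] = -392.9624 N (compression)
  F[0-2] = +1133.0243 N (tension)
  F[1-2] = +342.0440 N (tension)
  F[1-3] = -358.4967 N (compression)
  F[2-3] = +711.6113 N (tension)
  F[2-4] = -871.9700 N (compression)
  F[3-4] = -672.7413 N (compression)
  F[3-5] = +267.9941 N (tension)
  F[4-5] = -2144.2433 N (compression)
  Rx@0 = -934.9800 N
  Ry@0 = +339.4081 N
  Ry@4 = +2437.6919 N

-871.970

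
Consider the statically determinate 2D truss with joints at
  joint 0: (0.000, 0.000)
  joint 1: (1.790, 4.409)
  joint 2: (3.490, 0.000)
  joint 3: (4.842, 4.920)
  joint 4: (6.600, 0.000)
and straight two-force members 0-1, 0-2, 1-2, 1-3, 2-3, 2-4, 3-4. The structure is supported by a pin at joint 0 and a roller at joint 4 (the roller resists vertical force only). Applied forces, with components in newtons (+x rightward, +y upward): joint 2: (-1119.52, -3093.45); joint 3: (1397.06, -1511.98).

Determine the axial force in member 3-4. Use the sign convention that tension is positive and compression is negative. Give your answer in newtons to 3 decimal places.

N=5 nodes, M=7 members, R=3 reactions → 2N=10, M+R=10
member 0 (0-1): L=4.7585, (cx,cy)=(0.3762,0.9266)
member 1 (0-2): L=3.4900, (cx,cy)=(1.0000,0.0000)
member 2 (1-2): L=4.7254, (cx,cy)=(0.3598,-0.9330)
member 3 (1-3): L=3.0945, (cx,cy)=(0.9863,0.1651)
member 4 (2-3): L=5.1024, (cx,cy)=(0.2650,0.9643)
member 5 (2-4): L=3.1100, (cx,cy)=(1.0000,0.0000)
member 6 (3-4): L=5.2246, (cx,cy)=(0.3365,-0.9417)
solve A·x = −loads:
  F[0-1] = -883.8830 N (compression)
  F[0-2] = +610.0289 N (tension)
  F[1-2] = +768.4578 N (tension)
  F[1-3] = -617.4248 N (compression)
  F[2-3] = +2464.5378 N (tension)
  F[2-4] = +1352.9693 N (tension)
  F[3-4] = -4020.9276 N (compression)
  Rx@0 = -277.5400 N
  Ry@0 = +818.9629 N
  Ry@4 = +3786.4671 N

-4020.928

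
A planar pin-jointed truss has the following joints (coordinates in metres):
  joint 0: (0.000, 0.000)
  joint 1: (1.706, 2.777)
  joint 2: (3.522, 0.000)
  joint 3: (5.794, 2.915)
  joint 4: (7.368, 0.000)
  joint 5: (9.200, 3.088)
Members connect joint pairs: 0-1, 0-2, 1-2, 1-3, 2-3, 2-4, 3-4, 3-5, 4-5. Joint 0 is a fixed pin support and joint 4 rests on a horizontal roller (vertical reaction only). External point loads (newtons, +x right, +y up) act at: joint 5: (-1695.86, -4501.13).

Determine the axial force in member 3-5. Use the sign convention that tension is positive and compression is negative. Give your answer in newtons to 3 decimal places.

N=6 nodes, M=9 members, R=3 reactions → 2N=12, M+R=12
member 0 (0-1): L=3.2592, (cx,cy)=(0.5234,0.8521)
member 1 (0-2): L=3.5220, (cx,cy)=(1.0000,0.0000)
member 2 (1-2): L=3.3181, (cx,cy)=(0.5473,-0.8369)
member 3 (1-3): L=4.0903, (cx,cy)=(0.9994,0.0337)
member 4 (2-3): L=3.6958, (cx,cy)=(0.6147,0.7887)
member 5 (2-4): L=3.8460, (cx,cy)=(1.0000,0.0000)
member 6 (3-4): L=3.3128, (cx,cy)=(0.4751,-0.8799)
member 7 (3-5): L=3.4104, (cx,cy)=(0.9987,0.0507)
member 8 (4-5): L=3.5905, (cx,cy)=(0.5102,0.8600)
solve A·x = −loads:
  F[0-1] = +479.3359 N (tension)
  F[0-2] = -1946.7668 N (compression)
  F[1-2] = -467.5572 N (compression)
  F[1-3] = +507.0925 N (tension)
  F[2-3] = +496.1345 N (tension)
  F[2-4] = -2507.6603 N (compression)
  F[3-4] = -406.1592 N (compression)
  F[3-5] = +1006.0722 N (tension)
  F[4-5] = -5292.9811 N (compression)
  Rx@0 = +1695.8600 N
  Ry@0 = -408.4222 N
  Ry@4 = +4909.5522 N

1006.072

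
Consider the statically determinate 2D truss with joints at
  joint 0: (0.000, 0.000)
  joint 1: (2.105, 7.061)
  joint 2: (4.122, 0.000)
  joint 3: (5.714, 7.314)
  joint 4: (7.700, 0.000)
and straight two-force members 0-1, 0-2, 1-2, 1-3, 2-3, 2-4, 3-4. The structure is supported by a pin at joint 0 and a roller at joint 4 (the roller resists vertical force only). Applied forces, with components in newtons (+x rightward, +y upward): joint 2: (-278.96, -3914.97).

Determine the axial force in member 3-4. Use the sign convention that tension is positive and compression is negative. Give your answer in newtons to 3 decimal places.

-2171.668

N=5 nodes, M=7 members, R=3 reactions → 2N=10, M+R=10
member 0 (0-1): L=7.3681, (cx,cy)=(0.2857,0.9583)
member 1 (0-2): L=4.1220, (cx,cy)=(1.0000,0.0000)
member 2 (1-2): L=7.3434, (cx,cy)=(0.2747,-0.9615)
member 3 (1-3): L=3.6179, (cx,cy)=(0.9976,0.0699)
member 4 (2-3): L=7.4853, (cx,cy)=(0.2127,0.9771)
member 5 (2-4): L=3.5780, (cx,cy)=(1.0000,0.0000)
member 6 (3-4): L=7.5788, (cx,cy)=(0.2620,-0.9651)
solve A·x = −loads:
  F[0-1] = -1898.3083 N (compression)
  F[0-2] = +263.3704 N (tension)
  F[1-2] = +1816.0499 N (tension)
  F[1-3] = -1043.6948 N (compression)
  F[2-3] = +2219.5479 N (tension)
  F[2-4] = +569.0756 N (tension)
  F[3-4] = -2171.6678 N (compression)
  Rx@0 = +278.9600 N
  Ry@0 = +1819.1900 N
  Ry@4 = +2095.7800 N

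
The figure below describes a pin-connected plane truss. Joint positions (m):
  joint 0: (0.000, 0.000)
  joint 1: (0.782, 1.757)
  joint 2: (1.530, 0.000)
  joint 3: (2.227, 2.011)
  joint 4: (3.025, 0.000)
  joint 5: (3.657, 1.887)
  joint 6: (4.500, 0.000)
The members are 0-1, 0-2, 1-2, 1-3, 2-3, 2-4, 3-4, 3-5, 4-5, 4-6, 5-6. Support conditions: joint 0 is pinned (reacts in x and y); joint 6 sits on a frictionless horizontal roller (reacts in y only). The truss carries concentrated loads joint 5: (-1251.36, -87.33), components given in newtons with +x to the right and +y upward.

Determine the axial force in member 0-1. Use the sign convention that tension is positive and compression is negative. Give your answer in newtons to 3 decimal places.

-592.271

N=7 nodes, M=11 members, R=3 reactions → 2N=14, M+R=14
member 0 (0-1): L=1.9232, (cx,cy)=(0.4066,0.9136)
member 1 (0-2): L=1.5300, (cx,cy)=(1.0000,0.0000)
member 2 (1-2): L=1.9096, (cx,cy)=(0.3917,-0.9201)
member 3 (1-3): L=1.4672, (cx,cy)=(0.9849,0.1731)
member 4 (2-3): L=2.1284, (cx,cy)=(0.3275,0.9449)
member 5 (2-4): L=1.4950, (cx,cy)=(1.0000,0.0000)
member 6 (3-4): L=2.1635, (cx,cy)=(0.3688,-0.9295)
member 7 (3-5): L=1.4354, (cx,cy)=(0.9963,-0.0864)
member 8 (4-5): L=1.9900, (cx,cy)=(0.3176,0.9482)
member 9 (4-6): L=1.4750, (cx,cy)=(1.0000,0.0000)
member 10 (5-6): L=2.0667, (cx,cy)=(0.4079,-0.9130)
solve A·x = −loads:
  F[0-1] = -592.2708 N (compression)
  F[0-2] = -1010.5304 N (compression)
  F[1-2] = +504.3401 N (tension)
  F[1-3] = -445.1038 N (compression)
  F[2-3] = -491.1201 N (compression)
  F[2-4] = -652.1444 N (compression)
  F[3-4] = +660.7801 N (tension)
  F[3-5] = -846.1003 N (compression)
  F[4-5] = -647.7232 N (compression)
  F[4-6] = -202.7162 N (compression)
  F[5-6] = +496.9891 N (tension)
  Rx@0 = +1251.3600 N
  Ry@0 = +541.0968 N
  Ry@6 = -453.7668 N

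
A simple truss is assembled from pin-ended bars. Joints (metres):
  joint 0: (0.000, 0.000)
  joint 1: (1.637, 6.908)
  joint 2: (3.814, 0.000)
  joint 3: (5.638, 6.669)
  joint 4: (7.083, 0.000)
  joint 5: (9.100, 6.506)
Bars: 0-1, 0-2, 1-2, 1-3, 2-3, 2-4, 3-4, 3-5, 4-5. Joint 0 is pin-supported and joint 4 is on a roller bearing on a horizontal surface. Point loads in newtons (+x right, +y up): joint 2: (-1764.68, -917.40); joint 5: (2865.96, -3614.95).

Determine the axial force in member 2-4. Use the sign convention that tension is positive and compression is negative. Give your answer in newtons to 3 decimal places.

-122.796

N=6 nodes, M=9 members, R=3 reactions → 2N=12, M+R=12
member 0 (0-1): L=7.0993, (cx,cy)=(0.2306,0.9731)
member 1 (0-2): L=3.8140, (cx,cy)=(1.0000,0.0000)
member 2 (1-2): L=7.2429, (cx,cy)=(0.3006,-0.9538)
member 3 (1-3): L=4.0081, (cx,cy)=(0.9982,-0.0596)
member 4 (2-3): L=6.9139, (cx,cy)=(0.2638,0.9646)
member 5 (2-4): L=3.2690, (cx,cy)=(1.0000,0.0000)
member 6 (3-4): L=6.8238, (cx,cy)=(0.2118,-0.9773)
member 7 (3-5): L=3.4658, (cx,cy)=(0.9989,-0.0470)
member 8 (4-5): L=6.8115, (cx,cy)=(0.2961,0.9552)
solve A·x = −loads:
  F[0-1] = +3328.1900 N (tension)
  F[0-2] = +333.8469 N (tension)
  F[1-2] = -3509.6452 N (compression)
  F[1-3] = +1825.5743 N (tension)
  F[2-3] = +4421.3940 N (tension)
  F[2-4] = -122.7957 N (compression)
  F[3-4] = -4441.6335 N (compression)
  F[3-5] = +3933.6703 N (tension)
  F[4-5] = -3590.9983 N (compression)
  Rx@0 = -1101.2800 N
  Ry@0 = -3238.5019 N
  Ry@4 = +7770.8519 N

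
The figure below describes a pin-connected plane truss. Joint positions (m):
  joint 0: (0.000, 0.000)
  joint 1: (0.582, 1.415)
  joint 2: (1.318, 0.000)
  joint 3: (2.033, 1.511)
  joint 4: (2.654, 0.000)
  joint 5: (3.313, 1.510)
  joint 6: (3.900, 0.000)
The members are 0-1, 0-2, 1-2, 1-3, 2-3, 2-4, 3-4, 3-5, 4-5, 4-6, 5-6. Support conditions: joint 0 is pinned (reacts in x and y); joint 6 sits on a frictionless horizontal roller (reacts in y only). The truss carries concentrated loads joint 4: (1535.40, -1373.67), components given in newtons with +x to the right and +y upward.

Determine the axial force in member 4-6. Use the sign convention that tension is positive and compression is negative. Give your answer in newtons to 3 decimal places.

363.396

N=7 nodes, M=11 members, R=3 reactions → 2N=14, M+R=14
member 0 (0-1): L=1.5300, (cx,cy)=(0.3804,0.9248)
member 1 (0-2): L=1.3180, (cx,cy)=(1.0000,0.0000)
member 2 (1-2): L=1.5950, (cx,cy)=(0.4615,-0.8872)
member 3 (1-3): L=1.4542, (cx,cy)=(0.9978,0.0660)
member 4 (2-3): L=1.6716, (cx,cy)=(0.4277,0.9039)
member 5 (2-4): L=1.3360, (cx,cy)=(1.0000,0.0000)
member 6 (3-4): L=1.6336, (cx,cy)=(0.3801,-0.9249)
member 7 (3-5): L=1.2800, (cx,cy)=(1.0000,-0.0008)
member 8 (4-5): L=1.6475, (cx,cy)=(0.4000,0.9165)
member 9 (4-6): L=1.2460, (cx,cy)=(1.0000,0.0000)
member 10 (5-6): L=1.6201, (cx,cy)=(0.3623,-0.9321)
solve A·x = −loads:
  F[0-1] = -474.5428 N (compression)
  F[0-2] = +1715.9105 N (tension)
  F[1-2] = +465.2165 N (tension)
  F[1-3] = -396.0493 N (compression)
  F[2-3] = -456.5994 N (compression)
  F[2-4] = +2125.8849 N (tension)
  F[3-4] = +475.1405 N (tension)
  F[3-5] = -771.1021 N (compression)
  F[4-5] = +1019.2887 N (tension)
  F[4-6] = +363.3958 N (tension)
  F[5-6] = -1002.9495 N (compression)
  Rx@0 = -1535.4000 N
  Ry@0 = +438.8700 N
  Ry@6 = +934.8000 N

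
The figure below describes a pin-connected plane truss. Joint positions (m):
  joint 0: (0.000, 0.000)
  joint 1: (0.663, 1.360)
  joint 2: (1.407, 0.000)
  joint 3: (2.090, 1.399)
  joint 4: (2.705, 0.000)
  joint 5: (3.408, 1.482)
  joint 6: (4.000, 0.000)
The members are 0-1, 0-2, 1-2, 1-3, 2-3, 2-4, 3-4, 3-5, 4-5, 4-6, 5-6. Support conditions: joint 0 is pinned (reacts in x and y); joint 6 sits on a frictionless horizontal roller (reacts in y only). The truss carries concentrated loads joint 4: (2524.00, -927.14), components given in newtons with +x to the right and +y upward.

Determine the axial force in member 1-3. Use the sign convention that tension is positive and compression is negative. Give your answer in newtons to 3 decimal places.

-306.075

N=7 nodes, M=11 members, R=3 reactions → 2N=14, M+R=14
member 0 (0-1): L=1.5130, (cx,cy)=(0.4382,0.8989)
member 1 (0-2): L=1.4070, (cx,cy)=(1.0000,0.0000)
member 2 (1-2): L=1.5502, (cx,cy)=(0.4799,-0.8773)
member 3 (1-3): L=1.4275, (cx,cy)=(0.9996,0.0273)
member 4 (2-3): L=1.5568, (cx,cy)=(0.4387,0.8986)
member 5 (2-4): L=1.2980, (cx,cy)=(1.0000,0.0000)
member 6 (3-4): L=1.5282, (cx,cy)=(0.4024,-0.9155)
member 7 (3-5): L=1.3206, (cx,cy)=(0.9980,0.0628)
member 8 (4-5): L=1.6403, (cx,cy)=(0.4286,0.9035)
member 9 (4-6): L=1.2950, (cx,cy)=(1.0000,0.0000)
member 10 (5-6): L=1.5959, (cx,cy)=(0.3710,-0.9286)
solve A·x = −loads:
  F[0-1] = -333.9298 N (compression)
  F[0-2] = +2670.3288 N (tension)
  F[1-2] = +332.6098 N (tension)
  F[1-3] = -306.0746 N (compression)
  F[2-3] = -324.7174 N (compression)
  F[2-4] = +2972.4187 N (tension)
  F[3-4] = +289.0357 N (tension)
  F[3-5] = -565.8545 N (compression)
  F[4-5] = +733.3048 N (tension)
  F[4-6] = +250.4529 N (tension)
  F[5-6] = -675.1508 N (compression)
  Rx@0 = -2524.0000 N
  Ry@0 = +300.1616 N
  Ry@6 = +626.9784 N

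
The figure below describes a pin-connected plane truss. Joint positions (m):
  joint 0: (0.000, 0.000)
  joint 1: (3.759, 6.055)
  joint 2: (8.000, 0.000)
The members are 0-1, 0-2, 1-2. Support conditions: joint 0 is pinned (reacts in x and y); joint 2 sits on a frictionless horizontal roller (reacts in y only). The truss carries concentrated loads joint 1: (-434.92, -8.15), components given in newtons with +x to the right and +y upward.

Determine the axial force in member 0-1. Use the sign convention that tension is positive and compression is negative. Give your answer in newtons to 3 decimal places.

N=3 nodes, M=3 members, R=3 reactions → 2N=6, M+R=6
member 0 (0-1): L=7.1269, (cx,cy)=(0.5274,0.8496)
member 1 (0-2): L=8.0000, (cx,cy)=(1.0000,0.0000)
member 2 (1-2): L=7.3925, (cx,cy)=(0.5737,-0.8191)
solve A·x = −loads:
  F[0-1] = -392.5408 N (compression)
  F[0-2] = -227.8797 N (compression)
  F[1-2] = +397.2181 N (tension)
  Rx@0 = +434.9200 N
  Ry@0 = +333.5006 N
  Ry@2 = -325.3506 N

-392.541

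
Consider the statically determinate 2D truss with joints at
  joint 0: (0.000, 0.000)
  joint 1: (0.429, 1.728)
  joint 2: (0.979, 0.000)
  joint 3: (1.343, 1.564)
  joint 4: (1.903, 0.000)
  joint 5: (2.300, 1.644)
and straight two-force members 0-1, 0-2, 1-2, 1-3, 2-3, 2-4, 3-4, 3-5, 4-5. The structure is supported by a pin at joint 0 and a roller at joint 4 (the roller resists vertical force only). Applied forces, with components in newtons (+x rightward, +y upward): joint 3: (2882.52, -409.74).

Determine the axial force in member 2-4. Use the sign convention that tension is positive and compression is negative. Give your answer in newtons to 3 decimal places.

951.783

N=6 nodes, M=9 members, R=3 reactions → 2N=12, M+R=12
member 0 (0-1): L=1.7805, (cx,cy)=(0.2409,0.9705)
member 1 (0-2): L=0.9790, (cx,cy)=(1.0000,0.0000)
member 2 (1-2): L=1.8134, (cx,cy)=(0.3033,-0.9529)
member 3 (1-3): L=0.9286, (cx,cy)=(0.9843,-0.1766)
member 4 (2-3): L=1.6058, (cx,cy)=(0.2267,0.9740)
member 5 (2-4): L=0.9240, (cx,cy)=(1.0000,0.0000)
member 6 (3-4): L=1.6612, (cx,cy)=(0.3371,-0.9415)
member 7 (3-5): L=0.9603, (cx,cy)=(0.9965,0.0833)
member 8 (4-5): L=1.6913, (cx,cy)=(0.2347,0.9721)
solve A·x = −loads:
  F[0-1] = +2316.7091 N (tension)
  F[0-2] = +2324.3102 N (tension)
  F[1-2] = -2613.9961 N (compression)
  F[1-3] = +1372.5971 N (tension)
  F[2-3] = +2557.4396 N (tension)
  F[2-4] = +951.7828 N (tension)
  F[3-4] = -2823.4523 N (compression)
  F[3-5] = -0.0000 N (tension)
  F[4-5] = -0.0000 N (tension)
  Rx@0 = -2882.5200 N
  Ry@0 = -2248.4534 N
  Ry@4 = +2658.1934 N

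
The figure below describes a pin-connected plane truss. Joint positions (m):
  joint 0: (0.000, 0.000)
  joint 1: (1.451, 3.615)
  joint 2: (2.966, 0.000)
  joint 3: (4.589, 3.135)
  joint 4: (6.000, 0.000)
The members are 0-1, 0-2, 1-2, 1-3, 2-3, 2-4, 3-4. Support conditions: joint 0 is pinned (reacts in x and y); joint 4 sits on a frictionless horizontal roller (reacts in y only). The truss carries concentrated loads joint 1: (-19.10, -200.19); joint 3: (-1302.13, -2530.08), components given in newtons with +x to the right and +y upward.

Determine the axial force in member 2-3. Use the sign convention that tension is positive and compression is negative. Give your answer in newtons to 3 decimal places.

N=5 nodes, M=7 members, R=3 reactions → 2N=10, M+R=10
member 0 (0-1): L=3.8953, (cx,cy)=(0.3725,0.9280)
member 1 (0-2): L=2.9660, (cx,cy)=(1.0000,0.0000)
member 2 (1-2): L=3.9196, (cx,cy)=(0.3865,-0.9223)
member 3 (1-3): L=3.1745, (cx,cy)=(0.9885,-0.1512)
member 4 (2-3): L=3.5302, (cx,cy)=(0.4597,0.8881)
member 5 (2-4): L=3.0340, (cx,cy)=(1.0000,0.0000)
member 6 (3-4): L=3.4379, (cx,cy)=(0.4104,-0.9119)
solve A·x = −loads:
  F[0-1] = -1550.2012 N (compression)
  F[0-2] = -743.7848 N (compression)
  F[1-2] = +1533.7319 N (tension)
  F[1-3] = -1164.5477 N (compression)
  F[2-3] = -1592.8536 N (compression)
  F[2-4] = +581.3372 N (tension)
  F[3-4] = -1416.4267 N (compression)
  Rx@0 = +1321.2300 N
  Ry@0 = +1438.6385 N
  Ry@4 = +1291.6315 N

-1592.854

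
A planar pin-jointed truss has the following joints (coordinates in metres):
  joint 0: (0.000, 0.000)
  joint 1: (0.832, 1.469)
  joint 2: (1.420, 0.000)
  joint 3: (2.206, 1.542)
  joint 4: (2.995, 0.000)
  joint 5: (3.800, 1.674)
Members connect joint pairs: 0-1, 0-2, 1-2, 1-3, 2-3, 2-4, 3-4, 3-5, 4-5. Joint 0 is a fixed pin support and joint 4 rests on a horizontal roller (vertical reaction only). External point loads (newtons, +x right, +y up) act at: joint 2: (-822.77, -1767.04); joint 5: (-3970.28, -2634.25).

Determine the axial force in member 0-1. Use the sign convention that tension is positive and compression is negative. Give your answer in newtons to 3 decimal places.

N=6 nodes, M=9 members, R=3 reactions → 2N=12, M+R=12
member 0 (0-1): L=1.6882, (cx,cy)=(0.4928,0.8701)
member 1 (0-2): L=1.4200, (cx,cy)=(1.0000,0.0000)
member 2 (1-2): L=1.5823, (cx,cy)=(0.3716,-0.9284)
member 3 (1-3): L=1.3759, (cx,cy)=(0.9986,0.0531)
member 4 (2-3): L=1.7308, (cx,cy)=(0.4541,0.8909)
member 5 (2-4): L=1.5750, (cx,cy)=(1.0000,0.0000)
member 6 (3-4): L=1.7321, (cx,cy)=(0.4555,-0.8902)
member 7 (3-5): L=1.5995, (cx,cy)=(0.9966,0.0825)
member 8 (4-5): L=1.8575, (cx,cy)=(0.4334,0.9012)
solve A·x = −loads:
  F[0-1] = -2804.5419 N (compression)
  F[0-2] = -3410.9205 N (compression)
  F[1-2] = +2496.3699 N (tension)
  F[1-3] = -2313.0597 N (compression)
  F[2-3] = -617.9625 N (compression)
  F[2-4] = -1379.8405 N (compression)
  F[3-4] = +494.3858 N (tension)
  F[3-5] = -2825.2738 N (compression)
  F[4-5] = -2664.2851 N (compression)
  Rx@0 = +4793.0500 N
  Ry@0 = +2440.3224 N
  Ry@4 = +1960.9676 N

-2804.542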